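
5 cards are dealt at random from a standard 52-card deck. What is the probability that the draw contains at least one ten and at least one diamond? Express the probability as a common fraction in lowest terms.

229297/866320

There are C(52,5) = 2598960 possible draws.
By inclusion-exclusion on the complements, draws missing all tens or all diamonds: C(48,5) + C(39,5) − C(36,5) = 1712304 + 575757 − 376992 = 1911069.
So draws with at least one of each: 2598960 − 1911069 = 687891, probability 687891/2598960 = 229297/866320.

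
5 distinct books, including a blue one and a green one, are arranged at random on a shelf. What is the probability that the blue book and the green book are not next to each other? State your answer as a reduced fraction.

There are 5! = 120 arrangements.
Arrangements with the blue book and the green book adjacent: 2·4! = 48.
So not adjacent: 120 − 48 = 72, probability 72/120 = 3/5.

3/5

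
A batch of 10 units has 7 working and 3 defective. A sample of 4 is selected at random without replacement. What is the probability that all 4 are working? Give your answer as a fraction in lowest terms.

1/6

There are C(10,4) = 210 possible selections.
Selections with all working: C(7,4) = 35.
Probability = 35/210 = 1/6.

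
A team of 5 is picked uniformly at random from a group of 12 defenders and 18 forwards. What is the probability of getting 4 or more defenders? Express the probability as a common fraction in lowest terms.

77/1131

Total selections: C(30,5) = 142506.
Favorable selections (4 or more defenders): C(12,4)·C(18,1) + C(12,5)·C(18,0) = 8910 + 792 = 9702.
Probability = 9702/142506 = 77/1131.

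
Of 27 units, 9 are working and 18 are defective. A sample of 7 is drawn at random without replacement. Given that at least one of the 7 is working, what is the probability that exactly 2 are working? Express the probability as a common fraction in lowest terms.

Work in counts. Selections with at least one working: C(27,7) − C(18,7) = 888030 − 31824 = 856206.
Of those, selections where exactly 2 are working: C(9,2)·C(18,5) = 36·8568 = 308448.
Conditional probability = 308448/856206 = 17136/47567.

17136/47567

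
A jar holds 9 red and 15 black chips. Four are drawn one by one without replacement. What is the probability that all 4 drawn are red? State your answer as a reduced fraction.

Multiply the conditional probabilities at each draw: 9/24 · 8/23 · 7/22 · 6/21 = 3024/255024 = 3/253.

3/253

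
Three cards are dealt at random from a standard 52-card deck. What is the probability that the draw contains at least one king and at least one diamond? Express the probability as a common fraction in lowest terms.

33/260

There are C(52,3) = 22100 possible draws.
By inclusion-exclusion on the complements, draws missing all kings or all diamonds: C(48,3) + C(39,3) − C(36,3) = 17296 + 9139 − 7140 = 19295.
So draws with at least one of each: 22100 − 19295 = 2805, probability 2805/22100 = 33/260.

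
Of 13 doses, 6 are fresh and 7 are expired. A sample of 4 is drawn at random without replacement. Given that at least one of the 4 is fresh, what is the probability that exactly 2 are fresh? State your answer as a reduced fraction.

63/136

Work in counts. Selections with at least one fresh: C(13,4) − C(7,4) = 715 − 35 = 680.
Of those, selections where exactly 2 are fresh: C(6,2)·C(7,2) = 15·21 = 315.
Conditional probability = 315/680 = 63/136.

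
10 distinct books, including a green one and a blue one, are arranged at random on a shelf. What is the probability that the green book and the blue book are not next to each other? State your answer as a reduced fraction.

4/5

There are 10! = 3628800 arrangements.
Arrangements with the green book and the blue book adjacent: 2·9! = 725760.
So not adjacent: 3628800 − 725760 = 2903040, probability 2903040/3628800 = 4/5.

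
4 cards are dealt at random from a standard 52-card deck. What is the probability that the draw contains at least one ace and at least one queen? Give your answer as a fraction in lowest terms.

There are C(52,4) = 270725 possible draws.
By inclusion-exclusion on the complements, draws missing all aces or all queens: C(48,4) + C(48,4) − C(44,4) = 194580 + 194580 − 135751 = 253409.
So draws with at least one of each: 270725 − 253409 = 17316, probability 17316/270725 = 1332/20825.

1332/20825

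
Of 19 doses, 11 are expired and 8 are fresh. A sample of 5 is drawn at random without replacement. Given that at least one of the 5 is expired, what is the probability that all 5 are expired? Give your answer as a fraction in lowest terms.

Work in counts. Selections with at least one expired: C(19,5) − C(8,5) = 11628 − 56 = 11572.
Of those, selections where all 5 are expired: C(11,5) = 462.
Conditional probability = 462/11572 = 21/526.

21/526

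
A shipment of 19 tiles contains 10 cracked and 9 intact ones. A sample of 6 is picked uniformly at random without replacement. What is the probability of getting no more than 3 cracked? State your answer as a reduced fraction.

There are C(19,6) = 27132 ways to choose the 6.
Favorable selections (no more than 3 cracked): C(10,0)·C(9,6) + C(10,1)·C(9,5) + C(10,2)·C(9,4) + C(10,3)·C(9,3) = 84 + 1260 + 5670 + 10080 = 17094.
Probability = 17094/27132 = 407/646.

407/646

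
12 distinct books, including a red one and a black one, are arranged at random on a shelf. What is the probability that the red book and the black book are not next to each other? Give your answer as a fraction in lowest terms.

There are 12! = 479001600 arrangements.
Arrangements with the red book and the black book adjacent: 2·11! = 79833600.
So not adjacent: 479001600 − 79833600 = 399168000, probability 399168000/479001600 = 5/6.

5/6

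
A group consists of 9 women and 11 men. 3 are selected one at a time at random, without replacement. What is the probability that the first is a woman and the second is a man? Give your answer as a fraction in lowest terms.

99/380

Multiply the conditional probabilities at each draw: 9/20 · 11/19 = 99/380.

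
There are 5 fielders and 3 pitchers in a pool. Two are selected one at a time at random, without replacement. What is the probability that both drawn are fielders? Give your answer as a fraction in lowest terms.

5/14

Multiply the conditional probabilities at each draw: 5/8 · 4/7 = 20/56 = 5/14.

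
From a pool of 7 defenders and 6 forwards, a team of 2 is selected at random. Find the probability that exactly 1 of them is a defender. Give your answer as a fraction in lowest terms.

There are C(13,2) = 78 ways to choose 2 from 13.
Selections with exactly 1 defender: choose 1 of the 7 defenders and 1 of the 6 forwards, C(7,1)·C(6,1) = 7·6 = 42.
Probability = 42/78 = 7/13.

7/13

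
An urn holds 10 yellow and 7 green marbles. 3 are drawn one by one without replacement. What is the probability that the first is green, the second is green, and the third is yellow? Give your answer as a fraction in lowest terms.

Multiply the conditional probabilities at each draw: 7/17 · 6/16 · 10/15 = 420/4080 = 7/68.

7/68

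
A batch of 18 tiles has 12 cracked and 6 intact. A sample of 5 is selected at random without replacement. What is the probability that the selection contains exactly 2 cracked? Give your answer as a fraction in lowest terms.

55/357

The sample space is all 5-subsets of the 18: C(18,5) = 8568.
Selections with exactly 2 cracked: choose 2 of the 12 cracked and 3 of the 6 intact, C(12,2)·C(6,3) = 66·20 = 1320.
Probability = 1320/8568 = 55/357.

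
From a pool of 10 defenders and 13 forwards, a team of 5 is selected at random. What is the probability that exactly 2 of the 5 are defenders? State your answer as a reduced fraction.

Total number of selections: C(23,5) = 33649.
Selections with exactly 2 defenders: choose 2 of the 10 defenders and 3 of the 13 forwards, C(10,2)·C(13,3) = 45·286 = 12870.
Probability = 12870/33649 = 1170/3059.

1170/3059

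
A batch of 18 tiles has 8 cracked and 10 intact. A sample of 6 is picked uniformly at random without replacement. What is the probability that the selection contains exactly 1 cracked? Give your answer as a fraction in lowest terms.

The sample space is all 6-subsets of the 18: C(18,6) = 18564.
Selections with exactly 1 cracked: choose 1 of the 8 cracked and 5 of the 10 intact, C(8,1)·C(10,5) = 8·252 = 2016.
Probability = 2016/18564 = 24/221.

24/221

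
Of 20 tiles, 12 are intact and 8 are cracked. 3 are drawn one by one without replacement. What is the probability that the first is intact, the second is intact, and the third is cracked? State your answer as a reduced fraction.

Multiply the conditional probabilities at each draw: 12/20 · 11/19 · 8/18 = 1056/6840 = 44/285.

44/285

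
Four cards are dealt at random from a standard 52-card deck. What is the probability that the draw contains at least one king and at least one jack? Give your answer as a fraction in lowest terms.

There are C(52,4) = 270725 possible draws.
By inclusion-exclusion on the complements, draws missing all kings or all jacks: C(48,4) + C(48,4) − C(44,4) = 194580 + 194580 − 135751 = 253409.
So draws with at least one of each: 270725 − 253409 = 17316, probability 17316/270725 = 1332/20825.

1332/20825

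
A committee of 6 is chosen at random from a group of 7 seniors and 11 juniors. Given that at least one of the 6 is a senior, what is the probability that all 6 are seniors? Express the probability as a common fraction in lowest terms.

1/2586

Work in counts. Selections with at least one senior: C(18,6) − C(11,6) = 18564 − 462 = 18102.
Of those, selections where all 6 are seniors: C(7,6) = 7.
Conditional probability = 7/18102 = 1/2586.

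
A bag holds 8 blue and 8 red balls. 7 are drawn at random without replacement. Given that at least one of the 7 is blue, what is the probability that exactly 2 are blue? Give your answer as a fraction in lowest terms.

Work in counts. Selections with at least one blue: C(16,7) − C(8,7) = 11440 − 8 = 11432.
Of those, selections where exactly 2 are blue: C(8,2)·C(8,5) = 28·56 = 1568.
Conditional probability = 1568/11432 = 196/1429.

196/1429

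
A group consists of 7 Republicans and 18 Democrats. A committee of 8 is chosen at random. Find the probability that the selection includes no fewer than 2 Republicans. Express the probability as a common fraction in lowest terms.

90561/120175

There are C(25,8) = 1081575 ways to choose the 8.
Count the complement (fewer than 2 Republicans): C(7,0)·C(18,8) + C(7,1)·C(18,7) = 43758 + 222768 = 266526.
Probability = 1 − 266526/1081575 = 815049/1081575 = 90561/120175.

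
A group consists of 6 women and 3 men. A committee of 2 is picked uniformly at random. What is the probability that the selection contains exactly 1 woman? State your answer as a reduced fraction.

There are C(9,2) = 36 ways to choose 2 from 9.
Selections with exactly 1 woman: choose 1 of the 6 women and 1 of the 3 men, C(6,1)·C(3,1) = 6·3 = 18.
Probability = 18/36 = 1/2.

1/2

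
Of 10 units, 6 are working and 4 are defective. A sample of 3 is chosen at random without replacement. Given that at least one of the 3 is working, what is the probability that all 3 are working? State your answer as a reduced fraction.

Work in counts. Selections with at least one working: C(10,3) − C(4,3) = 120 − 4 = 116.
Of those, selections where all 3 are working: C(6,3) = 20.
Conditional probability = 20/116 = 5/29.

5/29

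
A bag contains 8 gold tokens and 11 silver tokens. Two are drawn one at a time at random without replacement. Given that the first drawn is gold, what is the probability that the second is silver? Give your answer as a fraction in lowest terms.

11/18

After removing one gold, 18 remain: 7 gold and 11 silver.
So the probability the next is silver is 11/18.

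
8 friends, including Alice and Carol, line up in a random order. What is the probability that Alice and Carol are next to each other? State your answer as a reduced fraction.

1/4

There are 8! = 40320 arrangements.
Treat Alice and Carol as a block: 7! arrangements of the blocks × 2 orders within the block = 2·5040 = 10080.
Probability = 10080/40320 = 1/4.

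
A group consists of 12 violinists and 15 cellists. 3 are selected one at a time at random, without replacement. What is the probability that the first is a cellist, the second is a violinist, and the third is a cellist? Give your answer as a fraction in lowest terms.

28/195

Multiply the conditional probabilities at each draw: 15/27 · 12/26 · 14/25 = 2520/17550 = 28/195.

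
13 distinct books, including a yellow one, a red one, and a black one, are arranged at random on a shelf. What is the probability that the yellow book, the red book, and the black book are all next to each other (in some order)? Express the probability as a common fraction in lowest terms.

There are 13! = 6227020800 arrangements.
Treat the three as one block: 11! placements × 3! orders within the block = 39916800·6 = 239500800.
Probability = 239500800/6227020800 = 1/26.

1/26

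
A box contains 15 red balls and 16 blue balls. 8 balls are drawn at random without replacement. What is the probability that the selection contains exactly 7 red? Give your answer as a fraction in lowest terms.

There are C(31,8) = 7888725 ways to choose 8 from 31.
Selections with exactly 7 red: choose 7 of the 15 red and 1 of the 16 blue, C(15,7)·C(16,1) = 6435·16 = 102960.
Probability = 102960/7888725 = 176/13485.

176/13485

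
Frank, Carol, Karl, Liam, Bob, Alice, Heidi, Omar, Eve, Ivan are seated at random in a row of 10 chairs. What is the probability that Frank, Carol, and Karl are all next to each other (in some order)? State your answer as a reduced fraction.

There are 10! = 3628800 arrangements.
Treat the three as one block: 8! placements × 3! orders within the block = 40320·6 = 241920.
Probability = 241920/3628800 = 1/15.

1/15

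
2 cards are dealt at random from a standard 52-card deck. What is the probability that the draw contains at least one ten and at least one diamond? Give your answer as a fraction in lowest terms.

There are C(52,2) = 1326 possible draws.
By inclusion-exclusion on the complements, draws missing all tens or all diamonds: C(48,2) + C(39,2) − C(36,2) = 1128 + 741 − 630 = 1239.
So draws with at least one of each: 1326 − 1239 = 87, probability 87/1326 = 29/442.

29/442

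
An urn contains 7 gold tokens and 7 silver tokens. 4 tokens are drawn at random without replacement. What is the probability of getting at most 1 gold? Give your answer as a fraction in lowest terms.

Total selections: C(14,4) = 1001.
Favorable selections (at most 1 gold): C(7,0)·C(7,4) + C(7,1)·C(7,3) = 35 + 245 = 280.
Probability = 280/1001 = 40/143.

40/143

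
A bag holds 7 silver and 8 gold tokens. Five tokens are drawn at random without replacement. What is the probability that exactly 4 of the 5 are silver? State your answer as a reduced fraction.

Total number of selections: C(15,5) = 3003.
Selections with exactly 4 silver: choose 4 of the 7 silver and 1 of the 8 gold, C(7,4)·C(8,1) = 35·8 = 280.
Probability = 280/3003 = 40/429.

40/429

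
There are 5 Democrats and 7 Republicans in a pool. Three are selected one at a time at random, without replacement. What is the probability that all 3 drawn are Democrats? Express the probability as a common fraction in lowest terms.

Multiply the conditional probabilities at each draw: 5/12 · 4/11 · 3/10 = 60/1320 = 1/22.

1/22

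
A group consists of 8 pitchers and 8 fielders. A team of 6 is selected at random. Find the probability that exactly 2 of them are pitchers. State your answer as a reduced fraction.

Total number of selections: C(16,6) = 8008.
Selections with exactly 2 pitchers: choose 2 of the 8 pitchers and 4 of the 8 fielders, C(8,2)·C(8,4) = 28·70 = 1960.
Probability = 1960/8008 = 35/143.

35/143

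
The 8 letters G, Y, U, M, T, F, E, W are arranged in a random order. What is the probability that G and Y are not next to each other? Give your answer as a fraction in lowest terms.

There are 8! = 40320 arrangements.
Arrangements with G and Y adjacent: 2·7! = 10080.
So not adjacent: 40320 − 10080 = 30240, probability 30240/40320 = 3/4.

3/4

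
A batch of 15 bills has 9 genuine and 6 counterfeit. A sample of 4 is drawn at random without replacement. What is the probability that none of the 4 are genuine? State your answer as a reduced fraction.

1/91

There are C(15,4) = 1365 possible selections.
Selections with no genuine (all counterfeit): C(6,4) = 15.
Probability = 15/1365 = 1/91.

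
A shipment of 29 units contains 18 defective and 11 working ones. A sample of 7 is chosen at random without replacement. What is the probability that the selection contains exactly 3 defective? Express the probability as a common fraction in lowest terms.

1496/8671

There are C(29,7) = 1560780 ways to choose 7 from 29.
Selections with exactly 3 defective: choose 3 of the 18 defective and 4 of the 11 working, C(18,3)·C(11,4) = 816·330 = 269280.
Probability = 269280/1560780 = 1496/8671.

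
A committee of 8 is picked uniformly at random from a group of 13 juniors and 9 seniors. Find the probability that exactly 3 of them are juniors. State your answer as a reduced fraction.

Total number of selections: C(22,8) = 319770.
Selections with exactly 3 juniors: choose 3 of the 13 juniors and 5 of the 9 seniors, C(13,3)·C(9,5) = 286·126 = 36036.
Probability = 36036/319770 = 182/1615.

182/1615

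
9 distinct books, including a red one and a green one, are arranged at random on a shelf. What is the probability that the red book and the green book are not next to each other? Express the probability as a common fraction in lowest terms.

There are 9! = 362880 arrangements.
Arrangements with the red book and the green book adjacent: 2·8! = 80640.
So not adjacent: 362880 − 80640 = 282240, probability 282240/362880 = 7/9.

7/9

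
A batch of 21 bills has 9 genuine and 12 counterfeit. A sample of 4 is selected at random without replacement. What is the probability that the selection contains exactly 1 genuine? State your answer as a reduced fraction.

44/133

Total number of selections: C(21,4) = 5985.
Selections with exactly 1 genuine: choose 1 of the 9 genuine and 3 of the 12 counterfeit, C(9,1)·C(12,3) = 9·220 = 1980.
Probability = 1980/5985 = 44/133.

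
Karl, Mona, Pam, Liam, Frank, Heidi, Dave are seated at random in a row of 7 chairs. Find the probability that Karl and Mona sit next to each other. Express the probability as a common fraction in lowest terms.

There are 7! = 5040 arrangements.
Treat Karl and Mona as a block: 6! arrangements of the blocks × 2 orders within the block = 2·720 = 1440.
Probability = 1440/5040 = 2/7.

2/7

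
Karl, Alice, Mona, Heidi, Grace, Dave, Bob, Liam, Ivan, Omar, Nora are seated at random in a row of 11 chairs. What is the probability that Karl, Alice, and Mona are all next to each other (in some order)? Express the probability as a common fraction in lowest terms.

There are 11! = 39916800 arrangements.
Treat the three as one block: 9! placements × 3! orders within the block = 362880·6 = 2177280.
Probability = 2177280/39916800 = 3/55.

3/55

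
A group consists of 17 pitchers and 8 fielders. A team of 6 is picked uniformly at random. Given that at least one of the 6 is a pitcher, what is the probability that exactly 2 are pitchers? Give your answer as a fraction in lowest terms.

5/93

Work in counts. Selections with at least one pitcher: C(25,6) − C(8,6) = 177100 − 28 = 177072.
Of those, selections where exactly 2 are pitchers: C(17,2)·C(8,4) = 136·70 = 9520.
Conditional probability = 9520/177072 = 5/93.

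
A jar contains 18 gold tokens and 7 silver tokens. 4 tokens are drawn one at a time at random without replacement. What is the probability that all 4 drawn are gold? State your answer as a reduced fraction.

306/1265

Multiply the conditional probabilities at each draw: 18/25 · 17/24 · 16/23 · 15/22 = 73440/303600 = 306/1265.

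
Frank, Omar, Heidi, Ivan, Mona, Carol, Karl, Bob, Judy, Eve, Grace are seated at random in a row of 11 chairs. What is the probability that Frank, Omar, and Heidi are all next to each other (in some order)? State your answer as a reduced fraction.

There are 11! = 39916800 arrangements.
Treat the three as one block: 9! placements × 3! orders within the block = 362880·6 = 2177280.
Probability = 2177280/39916800 = 3/55.

3/55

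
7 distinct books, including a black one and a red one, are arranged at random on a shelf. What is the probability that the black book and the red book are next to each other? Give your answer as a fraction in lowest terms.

There are 7! = 5040 arrangements.
Treat the black book and the red book as a block: 6! arrangements of the blocks × 2 orders within the block = 2·720 = 1440.
Probability = 1440/5040 = 2/7.

2/7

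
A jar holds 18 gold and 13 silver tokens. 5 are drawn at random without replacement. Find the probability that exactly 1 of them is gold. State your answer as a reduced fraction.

There are C(31,5) = 169911 ways to choose 5 from 31.
Selections with exactly 1 gold: choose 1 of the 18 gold and 4 of the 13 silver, C(18,1)·C(13,4) = 18·715 = 12870.
Probability = 12870/169911 = 1430/18879.

1430/18879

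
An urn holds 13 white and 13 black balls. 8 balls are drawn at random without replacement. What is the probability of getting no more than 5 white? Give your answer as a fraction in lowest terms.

Total selections: C(26,8) = 1562275.
Favorable selections (no more than 5 white): C(13,0)·C(13,8) + C(13,1)·C(13,7) + C(13,2)·C(13,6) + C(13,3)·C(13,5) + C(13,4)·C(13,4) + C(13,5)·C(13,3) = 1287 + 22308 + 133848 + 368082 + 511225 + 368082 = 1404832.
Probability = 1404832/1562275 = 9824/10925.

9824/10925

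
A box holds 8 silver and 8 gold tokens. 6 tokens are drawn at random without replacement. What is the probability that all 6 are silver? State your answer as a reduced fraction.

There are C(16,6) = 8008 possible selections.
Selections with all silver: C(8,6) = 28.
Probability = 28/8008 = 1/286.

1/286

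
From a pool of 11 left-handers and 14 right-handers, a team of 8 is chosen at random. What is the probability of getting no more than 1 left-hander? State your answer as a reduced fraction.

13/345

Total selections: C(25,8) = 1081575.
Favorable selections (no more than 1 left-hander): C(11,0)·C(14,8) + C(11,1)·C(14,7) = 3003 + 37752 = 40755.
Probability = 40755/1081575 = 13/345.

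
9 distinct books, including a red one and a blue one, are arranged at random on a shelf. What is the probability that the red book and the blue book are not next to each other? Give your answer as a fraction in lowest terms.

There are 9! = 362880 arrangements.
Arrangements with the red book and the blue book adjacent: 2·8! = 80640.
So not adjacent: 362880 − 80640 = 282240, probability 282240/362880 = 7/9.

7/9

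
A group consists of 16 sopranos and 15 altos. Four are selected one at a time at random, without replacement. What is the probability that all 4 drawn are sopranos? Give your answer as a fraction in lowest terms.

Multiply the conditional probabilities at each draw: 16/31 · 15/30 · 14/29 · 13/28 = 43680/755160 = 52/899.

52/899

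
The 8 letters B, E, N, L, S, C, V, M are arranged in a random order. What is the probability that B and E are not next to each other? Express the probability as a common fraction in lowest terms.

3/4

There are 8! = 40320 arrangements.
Arrangements with B and E adjacent: 2·7! = 10080.
So not adjacent: 40320 − 10080 = 30240, probability 30240/40320 = 3/4.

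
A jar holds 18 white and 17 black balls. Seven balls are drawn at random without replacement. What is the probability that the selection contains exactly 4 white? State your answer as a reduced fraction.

Total number of selections: C(35,7) = 6724520.
Selections with exactly 4 white: choose 4 of the 18 white and 3 of the 17 black, C(18,4)·C(17,3) = 3060·680 = 2080800.
Probability = 2080800/6724520 = 3060/9889.

3060/9889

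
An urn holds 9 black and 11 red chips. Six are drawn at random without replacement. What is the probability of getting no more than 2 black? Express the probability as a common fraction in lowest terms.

There are C(20,6) = 38760 ways to choose the 6.
Favorable selections (no more than 2 black): C(9,0)·C(11,6) + C(9,1)·C(11,5) + C(9,2)·C(11,4) = 462 + 4158 + 11880 = 16500.
Probability = 16500/38760 = 275/646.

275/646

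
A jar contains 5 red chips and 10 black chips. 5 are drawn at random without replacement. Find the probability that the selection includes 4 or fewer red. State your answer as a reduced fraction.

3002/3003

Total selections: C(15,5) = 3003.
The complement is exactly 5 red: C(5,5)·C(10,0) = 1.
Probability = 1 − 1/3003 = 3002/3003.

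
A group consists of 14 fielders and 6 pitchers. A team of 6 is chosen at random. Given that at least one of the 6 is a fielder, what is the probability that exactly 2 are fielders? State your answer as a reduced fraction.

195/5537

Work in counts. Selections with at least one fielder: C(20,6) − C(6,6) = 38760 − 1 = 38759.
Of those, selections where exactly 2 are fielders: C(14,2)·C(6,4) = 91·15 = 1365.
Conditional probability = 1365/38759 = 195/5537.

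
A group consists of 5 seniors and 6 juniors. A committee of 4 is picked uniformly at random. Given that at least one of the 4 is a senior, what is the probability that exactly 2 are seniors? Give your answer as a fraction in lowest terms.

10/21

Work in counts. Selections with at least one senior: C(11,4) − C(6,4) = 330 − 15 = 315.
Of those, selections where exactly 2 are seniors: C(5,2)·C(6,2) = 10·15 = 150.
Conditional probability = 150/315 = 10/21.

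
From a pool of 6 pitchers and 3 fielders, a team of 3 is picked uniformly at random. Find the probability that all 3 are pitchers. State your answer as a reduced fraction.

5/21

There are C(9,3) = 84 possible selections.
Selections with all pitchers: C(6,3) = 20.
Probability = 20/84 = 5/21.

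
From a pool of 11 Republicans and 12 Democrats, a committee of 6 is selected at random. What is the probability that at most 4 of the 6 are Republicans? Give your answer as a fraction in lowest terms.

There are C(23,6) = 100947 ways to choose the 6.
Count the complement (more than 4 Republicans): C(11,5)·C(12,1) + C(11,6)·C(12,0) = 5544 + 462 = 6006.
Probability = 1 − 6006/100947 = 94941/100947 = 411/437.

411/437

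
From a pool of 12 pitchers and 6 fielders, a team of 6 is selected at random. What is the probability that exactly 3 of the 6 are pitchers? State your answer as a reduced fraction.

1100/4641

Total number of selections: C(18,6) = 18564.
Selections with exactly 3 pitchers: choose 3 of the 12 pitchers and 3 of the 6 fielders, C(12,3)·C(6,3) = 220·20 = 4400.
Probability = 4400/18564 = 1100/4641.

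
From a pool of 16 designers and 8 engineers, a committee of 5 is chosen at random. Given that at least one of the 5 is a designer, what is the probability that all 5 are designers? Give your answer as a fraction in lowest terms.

Work in counts. Selections with at least one designer: C(24,5) − C(8,5) = 42504 − 56 = 42448.
Of those, selections where all 5 are designers: C(16,5) = 4368.
Conditional probability = 4368/42448 = 39/379.

39/379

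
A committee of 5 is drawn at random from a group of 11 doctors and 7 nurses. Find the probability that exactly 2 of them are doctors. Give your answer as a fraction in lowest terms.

275/1224

There are C(18,5) = 8568 ways to choose 5 from 18.
Selections with exactly 2 doctors: choose 2 of the 11 doctors and 3 of the 7 nurses, C(11,2)·C(7,3) = 55·35 = 1925.
Probability = 1925/8568 = 275/1224.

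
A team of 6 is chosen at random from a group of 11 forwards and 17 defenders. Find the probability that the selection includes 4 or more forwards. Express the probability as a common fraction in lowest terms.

There are C(28,6) = 376740 ways to choose the 6.
Favorable selections (4 or more forwards): C(11,4)·C(17,2) + C(11,5)·C(17,1) + C(11,6)·C(17,0) = 44880 + 7854 + 462 = 53196.
Probability = 53196/376740 = 341/2415.

341/2415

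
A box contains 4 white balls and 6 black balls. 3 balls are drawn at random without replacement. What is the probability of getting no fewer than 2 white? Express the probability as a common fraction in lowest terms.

1/3

Total selections: C(10,3) = 120.
Favorable selections (no fewer than 2 white): C(4,2)·C(6,1) + C(4,3)·C(6,0) = 36 + 4 = 40.
Probability = 40/120 = 1/3.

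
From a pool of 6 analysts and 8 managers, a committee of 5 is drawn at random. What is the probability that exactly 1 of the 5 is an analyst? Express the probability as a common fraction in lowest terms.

30/143

The sample space is all 5-subsets of the 14: C(14,5) = 2002.
Selections with exactly 1 analyst: choose 1 of the 6 analysts and 4 of the 8 managers, C(6,1)·C(8,4) = 6·70 = 420.
Probability = 420/2002 = 30/143.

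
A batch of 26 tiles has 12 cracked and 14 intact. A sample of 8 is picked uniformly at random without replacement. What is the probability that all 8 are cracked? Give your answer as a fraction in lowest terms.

9/28405

There are C(26,8) = 1562275 possible selections.
Selections with all cracked: C(12,8) = 495.
Probability = 495/1562275 = 9/28405.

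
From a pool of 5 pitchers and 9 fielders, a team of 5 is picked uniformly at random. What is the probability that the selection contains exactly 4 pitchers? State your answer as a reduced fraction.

Total number of selections: C(14,5) = 2002.
Selections with exactly 4 pitchers: choose 4 of the 5 pitchers and 1 of the 9 fielders, C(5,4)·C(9,1) = 5·9 = 45.
Probability = 45/2002.

45/2002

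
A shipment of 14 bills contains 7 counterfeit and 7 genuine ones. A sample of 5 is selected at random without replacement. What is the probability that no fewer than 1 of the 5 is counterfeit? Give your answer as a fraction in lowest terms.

283/286

Total selections: C(14,5) = 2002.
The complement is all 5 are genuine: C(7,5) = 21.
Probability = 1 − 21/2002 = 1981/2002 = 283/286.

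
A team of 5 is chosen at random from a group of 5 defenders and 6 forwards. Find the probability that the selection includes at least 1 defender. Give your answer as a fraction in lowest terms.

76/77

Total selections: C(11,5) = 462.
The complement is all 5 are forwards: C(6,5) = 6.
Probability = 1 − 6/462 = 456/462 = 76/77.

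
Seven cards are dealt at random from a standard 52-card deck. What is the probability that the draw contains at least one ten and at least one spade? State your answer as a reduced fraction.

53122231/133784560

There are C(52,7) = 133784560 possible draws.
By inclusion-exclusion on the complements, draws missing all tens or all spades: C(48,7) + C(39,7) − C(36,7) = 73629072 + 15380937 − 8347680 = 80662329.
So draws with at least one of each: 133784560 − 80662329 = 53122231, probability 53122231/133784560.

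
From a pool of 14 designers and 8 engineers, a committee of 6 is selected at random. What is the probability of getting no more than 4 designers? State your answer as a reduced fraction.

There are C(22,6) = 74613 ways to choose the 6.
Count the complement (more than 4 designers): C(14,5)·C(8,1) + C(14,6)·C(8,0) = 16016 + 3003 = 19019.
Probability = 1 − 19019/74613 = 55594/74613 = 38/51.

38/51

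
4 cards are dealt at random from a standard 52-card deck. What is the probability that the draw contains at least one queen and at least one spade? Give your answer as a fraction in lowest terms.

52799/270725

There are C(52,4) = 270725 possible draws.
By inclusion-exclusion on the complements, draws missing all queens or all spades: C(48,4) + C(39,4) − C(36,4) = 194580 + 82251 − 58905 = 217926.
So draws with at least one of each: 270725 − 217926 = 52799, probability 52799/270725.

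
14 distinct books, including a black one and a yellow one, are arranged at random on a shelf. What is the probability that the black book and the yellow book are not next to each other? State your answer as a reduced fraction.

There are 14! = 87178291200 arrangements.
Arrangements with the black book and the yellow book adjacent: 2·13! = 12454041600.
So not adjacent: 87178291200 − 12454041600 = 74724249600, probability 74724249600/87178291200 = 6/7.

6/7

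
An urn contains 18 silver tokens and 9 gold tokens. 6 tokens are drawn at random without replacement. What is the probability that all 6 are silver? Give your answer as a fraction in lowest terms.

238/3795

There are C(27,6) = 296010 possible selections.
Selections with all silver: C(18,6) = 18564.
Probability = 18564/296010 = 238/3795.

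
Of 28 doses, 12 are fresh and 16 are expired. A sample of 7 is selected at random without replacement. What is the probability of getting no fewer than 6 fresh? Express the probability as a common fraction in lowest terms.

59/4485

There are C(28,7) = 1184040 ways to choose the 7.
Favorable selections (no fewer than 6 fresh): C(12,6)·C(16,1) + C(12,7)·C(16,0) = 14784 + 792 = 15576.
Probability = 15576/1184040 = 59/4485.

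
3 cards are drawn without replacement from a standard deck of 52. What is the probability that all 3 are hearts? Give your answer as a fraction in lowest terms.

There are C(52,3) = 22100 possible 3-card hands.
Hands that are all hearts: C(13,3) = 286.
Probability = 286/22100 = 11/850.

11/850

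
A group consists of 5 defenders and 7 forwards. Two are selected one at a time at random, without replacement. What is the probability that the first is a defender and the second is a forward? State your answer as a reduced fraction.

35/132

Multiply the conditional probabilities at each draw: 5/12 · 7/11 = 35/132.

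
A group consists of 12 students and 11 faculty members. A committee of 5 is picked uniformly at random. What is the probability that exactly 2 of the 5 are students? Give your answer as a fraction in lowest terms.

Total number of selections: C(23,5) = 33649.
Selections with exactly 2 students: choose 2 of the 12 students and 3 of the 11 faculty members, C(12,2)·C(11,3) = 66·165 = 10890.
Probability = 10890/33649 = 990/3059.

990/3059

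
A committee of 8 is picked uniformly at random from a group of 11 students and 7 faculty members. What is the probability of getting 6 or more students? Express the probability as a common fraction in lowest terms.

There are C(18,8) = 43758 ways to choose the 8.
Favorable selections (6 or more students): C(11,6)·C(7,2) + C(11,7)·C(7,1) + C(11,8)·C(7,0) = 9702 + 2310 + 165 = 12177.
Probability = 12177/43758 = 123/442.

123/442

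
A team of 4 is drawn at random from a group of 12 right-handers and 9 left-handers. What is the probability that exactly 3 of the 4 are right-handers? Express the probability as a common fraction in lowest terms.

44/133

There are C(21,4) = 5985 ways to choose 4 from 21.
Selections with exactly 3 right-handers: choose 3 of the 12 right-handers and 1 of the 9 left-handers, C(12,3)·C(9,1) = 220·9 = 1980.
Probability = 1980/5985 = 44/133.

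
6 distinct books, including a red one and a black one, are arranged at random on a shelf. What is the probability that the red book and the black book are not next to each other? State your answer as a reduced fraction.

2/3

There are 6! = 720 arrangements.
Arrangements with the red book and the black book adjacent: 2·5! = 240.
So not adjacent: 720 − 240 = 480, probability 480/720 = 2/3.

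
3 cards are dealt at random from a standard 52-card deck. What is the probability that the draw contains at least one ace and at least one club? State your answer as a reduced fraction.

There are C(52,3) = 22100 possible draws.
By inclusion-exclusion on the complements, draws missing all aces or all clubs: C(48,3) + C(39,3) − C(36,3) = 17296 + 9139 − 7140 = 19295.
So draws with at least one of each: 22100 − 19295 = 2805, probability 2805/22100 = 33/260.

33/260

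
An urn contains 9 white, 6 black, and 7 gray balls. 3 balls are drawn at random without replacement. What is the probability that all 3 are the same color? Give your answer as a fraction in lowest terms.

139/1540

There are C(22,3) = 1540 ways to draw 3 balls.
All same color: C(9,3) + C(6,3) + C(7,3) = 84 + 20 + 35 = 139.
Probability = 139/1540.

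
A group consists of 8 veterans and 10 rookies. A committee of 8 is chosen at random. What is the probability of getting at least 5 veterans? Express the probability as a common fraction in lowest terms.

There are C(18,8) = 43758 ways to choose the 8.
Favorable selections (at least 5 veterans): C(8,5)·C(10,3) + C(8,6)·C(10,2) + C(8,7)·C(10,1) + C(8,8)·C(10,0) = 6720 + 1260 + 80 + 1 = 8061.
Probability = 8061/43758 = 2687/14586.

2687/14586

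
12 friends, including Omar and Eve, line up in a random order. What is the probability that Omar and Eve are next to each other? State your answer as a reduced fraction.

There are 12! = 479001600 arrangements.
Treat Omar and Eve as a block: 11! arrangements of the blocks × 2 orders within the block = 2·39916800 = 79833600.
Probability = 79833600/479001600 = 1/6.

1/6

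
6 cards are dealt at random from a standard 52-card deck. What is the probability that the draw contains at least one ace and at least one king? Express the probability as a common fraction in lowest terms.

There are C(52,6) = 20358520 possible draws.
By inclusion-exclusion on the complements, draws missing all aces or all kings: C(48,6) + C(48,6) − C(44,6) = 12271512 + 12271512 − 7059052 = 17483972.
So draws with at least one of each: 20358520 − 17483972 = 2874548, probability 2874548/20358520 = 718637/5089630.

718637/5089630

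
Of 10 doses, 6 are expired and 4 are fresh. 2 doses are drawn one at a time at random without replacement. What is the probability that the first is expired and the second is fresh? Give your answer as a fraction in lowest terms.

Multiply the conditional probabilities at each draw: 6/10 · 4/9 = 24/90 = 4/15.

4/15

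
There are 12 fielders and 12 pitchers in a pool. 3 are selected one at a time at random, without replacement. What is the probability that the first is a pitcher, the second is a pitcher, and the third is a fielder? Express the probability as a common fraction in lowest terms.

Multiply the conditional probabilities at each draw: 12/24 · 11/23 · 12/22 = 1584/12144 = 3/23.

3/23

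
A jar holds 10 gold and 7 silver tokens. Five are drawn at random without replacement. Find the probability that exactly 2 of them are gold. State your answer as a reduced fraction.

Total number of selections: C(17,5) = 6188.
Selections with exactly 2 gold: choose 2 of the 10 gold and 3 of the 7 silver, C(10,2)·C(7,3) = 45·35 = 1575.
Probability = 1575/6188 = 225/884.

225/884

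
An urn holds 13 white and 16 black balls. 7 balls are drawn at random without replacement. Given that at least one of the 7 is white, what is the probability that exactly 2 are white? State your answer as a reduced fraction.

6552/29795

Work in counts. Selections with at least one white: C(29,7) − C(16,7) = 1560780 − 11440 = 1549340.
Of those, selections where exactly 2 are white: C(13,2)·C(16,5) = 78·4368 = 340704.
Conditional probability = 340704/1549340 = 6552/29795.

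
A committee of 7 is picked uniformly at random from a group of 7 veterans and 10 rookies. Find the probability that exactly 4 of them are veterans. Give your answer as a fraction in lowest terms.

525/2431

There are C(17,7) = 19448 ways to choose 7 from 17.
Selections with exactly 4 veterans: choose 4 of the 7 veterans and 3 of the 10 rookies, C(7,4)·C(10,3) = 35·120 = 4200.
Probability = 4200/19448 = 525/2431.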